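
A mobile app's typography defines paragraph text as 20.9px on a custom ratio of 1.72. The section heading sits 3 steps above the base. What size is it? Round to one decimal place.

20.9 × 1.72³ = 20.9 × 5.08845 ≈ 106.35

106.3px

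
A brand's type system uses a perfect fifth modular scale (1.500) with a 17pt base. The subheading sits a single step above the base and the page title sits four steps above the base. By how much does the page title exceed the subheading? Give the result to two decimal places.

Step 1: 17.0 × 1.500 = 25.5000pt
Step 4: 17.0 × 1.500⁴ = 86.0625pt
Difference: 86.0625 − 25.5000 = 60.5625pt

60.56pt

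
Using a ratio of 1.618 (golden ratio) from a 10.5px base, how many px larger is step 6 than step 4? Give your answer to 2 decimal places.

116.43px

Step 4: 10.5 × 1.618⁴ = 71.9620px
Step 6: 10.5 × 1.618⁶ = 188.3911px
Difference: 188.3911 − 71.9620 = 116.4291px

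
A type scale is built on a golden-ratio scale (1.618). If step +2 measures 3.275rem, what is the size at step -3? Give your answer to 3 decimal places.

Moving from step +2 to step -3 is 5 steps down, so divide by r⁵.
3.275 ÷ 1.618⁵ = 3.275 ÷ 11.08901 ≈ 0.295

0.295rem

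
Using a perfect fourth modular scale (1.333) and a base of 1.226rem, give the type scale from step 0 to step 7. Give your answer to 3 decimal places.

1.226rem, 1.634rem, 2.178rem, 2.904rem, 3.871rem, 5.160rem, 6.878rem, 9.169rem

Step 0: 1.226rem
Step 1: 1.226 × 1.333 = 1.634
Step 2: 1.226 × 1.333² = 2.178
Step 3: 1.226 × 1.333³ = 2.904
Step 4: 1.226 × 1.333⁴ = 3.871
Step 5: 1.226 × 1.333⁵ = 5.160
Step 6: 1.226 × 1.333⁶ = 6.878
Step 7: 1.226 × 1.333⁷ = 9.169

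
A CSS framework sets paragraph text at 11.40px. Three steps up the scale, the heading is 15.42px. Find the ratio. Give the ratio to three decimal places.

1.106

r³ = 15.42 / 11.40, so r = (15.42/11.40)^(1/3).
r = 1.3526^(1/3) ≈ 1.1059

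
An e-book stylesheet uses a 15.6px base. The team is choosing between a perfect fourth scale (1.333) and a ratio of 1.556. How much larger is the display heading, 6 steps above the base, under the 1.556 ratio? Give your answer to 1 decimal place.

Perfect fourth: 15.6 × 1.333⁶ = 87.520px
At 1.556: 15.6 × 1.556⁶ = 221.402px
Difference: 221.402 − 87.520 = 133.882px

133.9px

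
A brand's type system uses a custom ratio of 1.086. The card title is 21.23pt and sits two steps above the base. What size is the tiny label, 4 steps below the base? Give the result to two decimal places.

12.94pt

The gap is -4 − (2) = -6 steps, so the factor is 1.086^-6.
21.23 ÷ 1.086⁶ = 21.23 ÷ 1.64051 ≈ 12.941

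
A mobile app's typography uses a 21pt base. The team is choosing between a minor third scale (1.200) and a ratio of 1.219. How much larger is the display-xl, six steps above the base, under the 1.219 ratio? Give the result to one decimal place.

6.2pt

Minor third: 21.0 × 1.200⁶ = 62.706pt
At 1.219: 21.0 × 1.219⁶ = 68.904pt
Difference: 68.904 − 62.706 = 6.198pt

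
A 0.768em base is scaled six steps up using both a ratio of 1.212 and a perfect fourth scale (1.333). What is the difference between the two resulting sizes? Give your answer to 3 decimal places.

At 1.212: 0.768 × 1.212⁶ = 2.43432em
Perfect fourth: 0.768 × 1.333⁶ = 4.30866em
Difference: 4.30866 − 2.43432 = 1.87434em

1.874em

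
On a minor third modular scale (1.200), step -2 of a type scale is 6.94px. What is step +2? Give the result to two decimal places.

14.39px

6.94 × 1.200⁴ = 6.94 × 2.07360 ≈ 14.391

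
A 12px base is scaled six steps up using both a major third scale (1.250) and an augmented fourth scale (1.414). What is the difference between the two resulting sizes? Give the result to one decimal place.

Major third: 12.0 × 1.250⁶ = 45.776px
Augmented fourth: 12.0 × 1.414⁶ = 95.913px
Difference: 95.913 − 45.776 = 50.137px

50.1px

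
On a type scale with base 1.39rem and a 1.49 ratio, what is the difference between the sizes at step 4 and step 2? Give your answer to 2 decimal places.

3.77rem

Step 2: 1.39 × 1.49² = 3.0859rem
Step 4: 1.39 × 1.49⁴ = 6.8511rem
Difference: 6.8511 − 3.0859 = 3.7652rem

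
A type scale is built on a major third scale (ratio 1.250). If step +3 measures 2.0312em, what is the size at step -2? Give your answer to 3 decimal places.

Moving from step +3 to step -2 is 5 steps down, so divide by r⁵.
2.0312 ÷ 1.250⁵ = 2.0312 ÷ 3.05176 ≈ 0.666

0.666em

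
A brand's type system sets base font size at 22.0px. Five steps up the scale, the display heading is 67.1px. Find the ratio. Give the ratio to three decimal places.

1.250

The ratio satisfies 22.0 × r⁵ = 67.1, so r = (67.1 / 22.0)^(1/5).
r = 3.0500^(1/5) ≈ 1.2499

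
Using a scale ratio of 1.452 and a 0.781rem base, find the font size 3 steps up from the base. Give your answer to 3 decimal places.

Every step multiplies by the scale ratio.
0.781 × 1.452³ = 0.781 × 3.06126 ≈ 2.391

2.391rem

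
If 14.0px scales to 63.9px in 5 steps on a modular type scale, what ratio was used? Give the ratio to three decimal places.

The ratio satisfies 14.0 × r⁵ = 63.9, so r = (63.9 / 14.0)^(1/5).
r = 4.5643^(1/5) ≈ 1.3548

1.355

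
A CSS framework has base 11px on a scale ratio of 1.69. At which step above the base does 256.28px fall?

1.69ⁿ = 256.28 / 11 = 23.2982
n = ln(23.2982) / ln(1.69) = 3.1484 / 0.5247 ≈ 6.00

6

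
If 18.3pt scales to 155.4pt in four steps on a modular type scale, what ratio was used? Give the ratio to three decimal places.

r⁴ = 155.4 / 18.3, so r = (155.4/18.3)^(1/4).
r = 8.4918^(1/4) ≈ 1.7071

1.707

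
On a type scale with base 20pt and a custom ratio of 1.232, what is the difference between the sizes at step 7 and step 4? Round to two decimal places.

40.08pt

Step 4: 20.0 × 1.232⁴ = 46.0758pt
Step 7: 20.0 × 1.232⁷ = 86.1599pt
Difference: 86.1599 − 46.0758 = 40.0841pt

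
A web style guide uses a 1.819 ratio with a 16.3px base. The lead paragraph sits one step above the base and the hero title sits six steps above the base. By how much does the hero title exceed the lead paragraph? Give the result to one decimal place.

560.8px

Step 1: 16.3 × 1.819 = 29.650px
Step 6: 16.3 × 1.819⁶ = 590.451px
Difference: 590.451 − 29.650 = 560.801px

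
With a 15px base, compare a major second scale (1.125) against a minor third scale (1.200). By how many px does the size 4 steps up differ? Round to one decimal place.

Major second: 15.0 × 1.125⁴ = 24.027px
Minor third: 15.0 × 1.200⁴ = 31.104px
Difference: 31.104 − 24.027 = 7.077px

7.1px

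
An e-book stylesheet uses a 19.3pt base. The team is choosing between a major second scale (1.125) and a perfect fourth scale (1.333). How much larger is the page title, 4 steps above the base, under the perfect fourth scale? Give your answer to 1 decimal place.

Major second: 19.3 × 1.125⁴ = 30.915pt
Perfect fourth: 19.3 × 1.333⁴ = 60.937pt
Difference: 60.937 − 30.915 = 30.022pt

30.0pt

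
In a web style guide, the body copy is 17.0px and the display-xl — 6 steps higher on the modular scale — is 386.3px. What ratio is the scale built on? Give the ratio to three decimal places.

1.683

The ratio satisfies 17.0 × r⁶ = 386.3, so r = (386.3 / 17.0)^(1/6).
r = 22.7235^(1/6) ≈ 1.6830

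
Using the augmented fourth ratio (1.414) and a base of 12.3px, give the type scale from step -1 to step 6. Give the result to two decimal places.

8.70px, 12.30px, 17.39px, 24.59px, 34.77px, 49.17px, 69.53px, 98.31px

Step -1: 12.3 ÷ 1.414 = 8.70
Step 0: 12.3px
Step 1: 12.3 × 1.414 = 17.39
Step 2: 12.3 × 1.414² = 24.59
Step 3: 12.3 × 1.414³ = 34.77
Step 4: 12.3 × 1.414⁴ = 49.17
Step 5: 12.3 × 1.414⁵ = 69.53
Step 6: 12.3 × 1.414⁶ = 98.31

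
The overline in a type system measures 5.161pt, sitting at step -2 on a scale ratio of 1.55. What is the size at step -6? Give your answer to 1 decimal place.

5.161 ÷ 1.55⁴ = 5.161 ÷ 5.77201 ≈ 0.894

0.9pt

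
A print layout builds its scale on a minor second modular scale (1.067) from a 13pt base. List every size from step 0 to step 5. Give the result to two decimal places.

13.00pt, 13.87pt, 14.80pt, 15.79pt, 16.85pt, 17.98pt

Step 0: 13pt
Step 1: 13.0 × 1.067 = 13.87
Step 2: 13.0 × 1.067² = 14.80
Step 3: 13.0 × 1.067³ = 15.79
Step 4: 13.0 × 1.067⁴ = 16.85
Step 5: 13.0 × 1.067⁵ = 17.98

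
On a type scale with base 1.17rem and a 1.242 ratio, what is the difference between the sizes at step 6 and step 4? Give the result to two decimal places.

1.51rem

Step 4: 1.17 × 1.242⁴ = 2.7840rem
Step 6: 1.17 × 1.242⁶ = 4.2945rem
Difference: 4.2945 − 2.7840 = 1.5105rem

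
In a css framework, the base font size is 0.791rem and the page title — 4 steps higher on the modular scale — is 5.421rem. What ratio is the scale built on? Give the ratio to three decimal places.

r⁴ = 5.421 / 0.791, so r = (5.421/0.791)^(1/4).
r = 6.8534^(1/4) ≈ 1.6180

1.618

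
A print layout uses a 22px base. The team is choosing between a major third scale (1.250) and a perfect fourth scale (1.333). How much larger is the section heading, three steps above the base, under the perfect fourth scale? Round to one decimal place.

9.1px

Major third: 22.0 × 1.250³ = 42.969px
Perfect fourth: 22.0 × 1.333³ = 52.109px
Difference: 52.109 − 42.969 = 9.140px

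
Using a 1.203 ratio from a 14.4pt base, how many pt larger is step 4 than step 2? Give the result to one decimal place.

9.3pt

Step 2: 14.4 × 1.203² = 20.840pt
Step 4: 14.4 × 1.203⁴ = 30.160pt
Difference: 30.160 − 20.840 = 9.320pt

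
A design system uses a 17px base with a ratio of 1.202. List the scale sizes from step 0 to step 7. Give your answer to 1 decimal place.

Step 0: 17px
Step 1: 17.0 × 1.202 = 20.4
Step 2: 17.0 × 1.202² = 24.6
Step 3: 17.0 × 1.202³ = 29.5
Step 4: 17.0 × 1.202⁴ = 35.5
Step 5: 17.0 × 1.202⁵ = 42.7
Step 6: 17.0 × 1.202⁶ = 51.3
Step 7: 17.0 × 1.202⁷ = 61.6

17.0px, 20.4px, 24.6px, 29.5px, 35.5px, 42.7px, 51.3px, 61.6px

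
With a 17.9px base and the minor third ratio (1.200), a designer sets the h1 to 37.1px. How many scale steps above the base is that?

4

1.200ⁿ = 37.1 / 17.9 = 2.0726
n = ln(2.0726) / ln(1.200) = 0.7288 / 0.1823 ≈ 4.00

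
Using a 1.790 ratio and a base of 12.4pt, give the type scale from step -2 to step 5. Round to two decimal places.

3.87pt, 6.93pt, 12.40pt, 22.20pt, 39.73pt, 71.12pt, 127.30pt, 227.87pt

Step -2: 12.4 ÷ 1.790² = 3.87
Step -1: 12.4 ÷ 1.790 = 6.93
Step 0: 12.4pt
Step 1: 12.4 × 1.790 = 22.20
Step 2: 12.4 × 1.790² = 39.73
Step 3: 12.4 × 1.790³ = 71.12
Step 4: 12.4 × 1.790⁴ = 127.30
Step 5: 12.4 × 1.790⁵ = 227.87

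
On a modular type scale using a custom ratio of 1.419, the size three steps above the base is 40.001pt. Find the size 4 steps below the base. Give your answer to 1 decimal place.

40.001 ÷ 1.419⁷ = 40.001 ÷ 11.58449 ≈ 3.453

3.5pt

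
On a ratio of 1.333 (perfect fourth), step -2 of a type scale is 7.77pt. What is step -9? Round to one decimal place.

Moving from step -2 to step -9 is 7 steps down, so divide by r⁷.
7.77 ÷ 1.333⁷ = 7.77 ÷ 7.47844 ≈ 1.039

1.0pt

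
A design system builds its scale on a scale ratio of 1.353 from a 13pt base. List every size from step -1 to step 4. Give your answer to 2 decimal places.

Step -1: 13.0 ÷ 1.353 = 9.61
Step 0: 13pt
Step 1: 13.0 × 1.353 = 17.59
Step 2: 13.0 × 1.353² = 23.80
Step 3: 13.0 × 1.353³ = 32.20
Step 4: 13.0 × 1.353⁴ = 43.56

9.61pt, 13.00pt, 17.59pt, 23.80pt, 32.20pt, 43.56pt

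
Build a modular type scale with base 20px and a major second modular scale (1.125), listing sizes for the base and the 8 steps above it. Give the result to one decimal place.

20.0px, 22.5px, 25.3px, 28.5px, 32.0px, 36.0px, 40.5px, 45.6px, 51.3px

Step 0: 20px
Step 1: 20.0 × 1.125 = 22.5
Step 2: 20.0 × 1.125² = 25.3
Step 3: 20.0 × 1.125³ = 28.5
Step 4: 20.0 × 1.125⁴ = 32.0
Step 5: 20.0 × 1.125⁵ = 36.0
Step 6: 20.0 × 1.125⁶ = 40.5
Step 7: 20.0 × 1.125⁷ = 45.6
Step 8: 20.0 × 1.125⁸ = 51.3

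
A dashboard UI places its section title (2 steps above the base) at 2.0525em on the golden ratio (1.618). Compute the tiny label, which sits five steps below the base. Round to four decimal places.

0.0707em

Moving from step +2 to step -5 is 7 steps down, so divide by r⁷.
2.0525 ÷ 1.618⁷ = 2.0525 ÷ 29.03017 ≈ 0.0707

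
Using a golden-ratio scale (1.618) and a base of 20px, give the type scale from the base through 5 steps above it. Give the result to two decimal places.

Step 0: 20px
Step 1: 20.0 × 1.618 = 32.36
Step 2: 20.0 × 1.618² = 52.36
Step 3: 20.0 × 1.618³ = 84.72
Step 4: 20.0 × 1.618⁴ = 137.07
Step 5: 20.0 × 1.618⁵ = 221.78

20.00px, 32.36px, 52.36px, 84.72px, 137.07px, 221.78px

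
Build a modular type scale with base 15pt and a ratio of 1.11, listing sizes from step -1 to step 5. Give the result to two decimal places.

Step -1: 15.0 ÷ 1.11 = 13.51
Step 0: 15pt
Step 1: 15.0 × 1.11 = 16.65
Step 2: 15.0 × 1.11² = 18.48
Step 3: 15.0 × 1.11³ = 20.51
Step 4: 15.0 × 1.11⁴ = 22.77
Step 5: 15.0 × 1.11⁵ = 25.28

13.51pt, 15.00pt, 16.65pt, 18.48pt, 20.51pt, 22.77pt, 25.28pt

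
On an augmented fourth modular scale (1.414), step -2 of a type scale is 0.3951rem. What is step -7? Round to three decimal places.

0.3951 ÷ 1.414⁵ = 0.3951 ÷ 5.65258 ≈ 0.070

0.070rem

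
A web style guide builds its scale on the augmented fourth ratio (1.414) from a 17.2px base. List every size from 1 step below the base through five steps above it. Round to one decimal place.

Step -1: 17.2 ÷ 1.414 = 12.2
Step 0: 17.2px
Step 1: 17.2 × 1.414 = 24.3
Step 2: 17.2 × 1.414² = 34.4
Step 3: 17.2 × 1.414³ = 48.6
Step 4: 17.2 × 1.414⁴ = 68.8
Step 5: 17.2 × 1.414⁵ = 97.2

12.2px, 17.2px, 24.3px, 34.4px, 48.6px, 68.8px, 97.2px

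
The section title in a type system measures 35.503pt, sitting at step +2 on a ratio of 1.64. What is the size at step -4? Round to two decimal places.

1.82pt

Moving from step +2 to step -4 is 6 steps down, so divide by r⁶.
35.503 ÷ 1.64⁶ = 35.503 ÷ 19.45643 ≈ 1.825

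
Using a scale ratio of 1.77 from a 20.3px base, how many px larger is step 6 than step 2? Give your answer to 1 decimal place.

Step 2: 20.3 × 1.77² = 63.598px
Step 6: 20.3 × 1.77⁶ = 624.217px
Difference: 624.217 − 63.598 = 560.619px

560.6px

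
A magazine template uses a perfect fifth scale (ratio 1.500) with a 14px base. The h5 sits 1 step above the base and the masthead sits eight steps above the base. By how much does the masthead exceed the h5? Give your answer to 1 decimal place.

Step 1: 14.0 × 1.500 = 21.000px
Step 8: 14.0 × 1.500⁸ = 358.805px
Difference: 358.805 − 21.000 = 337.805px

337.8px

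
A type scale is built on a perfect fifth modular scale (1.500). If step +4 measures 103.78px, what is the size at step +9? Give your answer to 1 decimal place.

788.1px

103.78 × 1.500⁵ = 103.78 × 7.59375 ≈ 788.079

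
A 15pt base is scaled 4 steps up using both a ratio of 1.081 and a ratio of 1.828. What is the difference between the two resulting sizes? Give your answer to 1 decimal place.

147.0pt

At 1.081: 15.0 × 1.081⁴ = 20.483pt
At 1.828: 15.0 × 1.828⁴ = 167.493pt
Difference: 167.493 − 20.483 = 147.010pt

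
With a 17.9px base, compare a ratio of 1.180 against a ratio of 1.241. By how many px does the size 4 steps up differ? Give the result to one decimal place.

At 1.180: 17.9 × 1.180⁴ = 34.704px
At 1.241: 17.9 × 1.241⁴ = 42.456px
Difference: 42.456 − 34.704 = 7.752px

7.8px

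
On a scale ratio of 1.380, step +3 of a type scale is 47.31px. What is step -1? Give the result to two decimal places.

13.04px

Moving from step +3 to step -1 is 4 steps down, so divide by r⁴.
47.31 ÷ 1.380⁴ = 47.31 ÷ 3.62674 ≈ 13.045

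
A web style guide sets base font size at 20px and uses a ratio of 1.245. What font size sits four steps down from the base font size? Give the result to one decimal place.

8.3px

20.0 ÷ 1.245⁴ = 20.0 ÷ 2.40258 ≈ 8.32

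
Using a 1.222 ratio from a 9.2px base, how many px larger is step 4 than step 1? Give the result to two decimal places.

Step 1: 9.2 × 1.222 = 11.2424px
Step 4: 9.2 × 1.222⁴ = 20.5151px
Difference: 20.5151 − 11.2424 = 9.2727px

9.27px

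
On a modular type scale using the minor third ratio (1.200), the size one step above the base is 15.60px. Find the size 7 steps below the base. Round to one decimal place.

15.60 ÷ 1.200⁸ = 15.60 ÷ 4.29982 ≈ 3.628

3.6px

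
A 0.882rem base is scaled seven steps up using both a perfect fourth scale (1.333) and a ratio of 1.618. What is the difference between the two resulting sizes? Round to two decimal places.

19.01rem

Perfect fourth: 0.882 × 1.333⁷ = 6.5960rem
At 1.618: 0.882 × 1.618⁷ = 25.6046rem
Difference: 25.6046 − 6.5960 = 19.0086rem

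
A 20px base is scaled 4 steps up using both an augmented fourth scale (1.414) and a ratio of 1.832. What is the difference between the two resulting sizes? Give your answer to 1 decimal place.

145.3px

Augmented fourth: 20.0 × 1.414⁴ = 79.952px
At 1.832: 20.0 × 1.832⁴ = 225.285px
Difference: 225.285 − 79.952 = 145.333px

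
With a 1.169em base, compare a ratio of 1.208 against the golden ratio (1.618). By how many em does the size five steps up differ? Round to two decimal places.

9.96em

At 1.208: 1.169 × 1.208⁵ = 3.0071em
Golden ratio: 1.169 × 1.618⁵ = 12.9630em
Difference: 12.9630 − 3.0071 = 9.9559em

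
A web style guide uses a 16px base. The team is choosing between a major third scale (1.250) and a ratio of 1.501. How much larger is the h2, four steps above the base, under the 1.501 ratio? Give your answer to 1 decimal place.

42.2px

Major third: 16.0 × 1.250⁴ = 39.062px
At 1.501: 16.0 × 1.501⁴ = 81.216px
Difference: 81.216 − 39.062 = 42.154px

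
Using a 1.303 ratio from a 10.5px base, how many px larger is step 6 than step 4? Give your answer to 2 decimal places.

Step 4: 10.5 × 1.303⁴ = 30.2668px
Step 6: 10.5 × 1.303⁶ = 51.3873px
Difference: 51.3873 − 30.2668 = 21.1205px

21.12px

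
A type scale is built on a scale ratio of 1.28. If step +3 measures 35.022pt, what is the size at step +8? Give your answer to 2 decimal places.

35.022 × 1.28⁵ = 35.022 × 3.43597 ≈ 120.335

120.33pt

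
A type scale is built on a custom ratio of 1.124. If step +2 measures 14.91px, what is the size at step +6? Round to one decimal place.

The gap is 6 − (2) = 4 steps, so the factor is 1.124^4.
14.91 × 1.124⁴ = 14.91 × 1.59612 ≈ 23.798

23.8px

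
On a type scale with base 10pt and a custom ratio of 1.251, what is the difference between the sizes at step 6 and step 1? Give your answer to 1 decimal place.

Step 1: 10.0 × 1.251 = 12.510pt
Step 6: 10.0 × 1.251⁶ = 38.330pt
Difference: 38.330 − 12.510 = 25.820pt

25.8pt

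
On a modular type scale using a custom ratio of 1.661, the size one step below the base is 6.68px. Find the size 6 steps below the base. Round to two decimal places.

0.53px

Moving from step -1 to step -6 is 5 steps down, so divide by r⁵.
6.68 ÷ 1.661⁵ = 6.68 ÷ 12.64294 ≈ 0.528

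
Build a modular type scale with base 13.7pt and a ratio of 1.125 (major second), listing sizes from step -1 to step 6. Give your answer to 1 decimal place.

Step -1: 13.7 ÷ 1.125 = 12.2
Step 0: 13.7pt
Step 1: 13.7 × 1.125 = 15.4
Step 2: 13.7 × 1.125² = 17.3
Step 3: 13.7 × 1.125³ = 19.5
Step 4: 13.7 × 1.125⁴ = 21.9
Step 5: 13.7 × 1.125⁵ = 24.7
Step 6: 13.7 × 1.125⁶ = 27.8

12.2pt, 13.7pt, 15.4pt, 17.3pt, 19.5pt, 21.9pt, 24.7pt, 27.8pt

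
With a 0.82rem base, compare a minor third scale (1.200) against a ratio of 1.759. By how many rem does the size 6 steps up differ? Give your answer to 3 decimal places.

Minor third: 0.82 × 1.200⁶ = 2.44851rem
At 1.759: 0.82 × 1.759⁶ = 24.28896rem
Difference: 24.28896 − 2.44851 = 21.84045rem

21.840rem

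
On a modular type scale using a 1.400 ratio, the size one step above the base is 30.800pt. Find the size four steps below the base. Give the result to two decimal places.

5.73pt

The gap is -4 − (1) = -5 steps, so the factor is 1.400^-5.
30.800 ÷ 1.400⁵ = 30.800 ÷ 5.37824 ≈ 5.727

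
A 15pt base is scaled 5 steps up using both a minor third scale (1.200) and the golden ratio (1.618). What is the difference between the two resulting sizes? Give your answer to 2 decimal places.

129.01pt

Minor third: 15.0 × 1.200⁵ = 37.3248pt
Golden ratio: 15.0 × 1.618⁵ = 166.3351pt
Difference: 166.3351 − 37.3248 = 129.0103pt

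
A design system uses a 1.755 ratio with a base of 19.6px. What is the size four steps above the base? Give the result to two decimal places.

Every step multiplies by the scale ratio.
19.6 × 1.755⁴ = 19.6 × 9.48655 ≈ 185.94

185.94px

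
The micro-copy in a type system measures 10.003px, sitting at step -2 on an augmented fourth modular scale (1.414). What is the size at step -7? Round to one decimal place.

1.8px

10.003 ÷ 1.414⁵ = 10.003 ÷ 5.65258 ≈ 1.770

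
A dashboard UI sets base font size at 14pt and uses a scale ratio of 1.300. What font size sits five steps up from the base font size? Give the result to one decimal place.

14.0 × 1.300⁵ = 14.0 × 3.71293 ≈ 51.98

52.0pt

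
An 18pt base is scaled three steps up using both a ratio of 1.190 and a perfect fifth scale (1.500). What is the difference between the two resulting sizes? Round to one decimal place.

30.4pt

At 1.190: 18.0 × 1.190³ = 30.333pt
Perfect fifth: 18.0 × 1.500³ = 60.750pt
Difference: 60.750 − 30.333 = 30.417pt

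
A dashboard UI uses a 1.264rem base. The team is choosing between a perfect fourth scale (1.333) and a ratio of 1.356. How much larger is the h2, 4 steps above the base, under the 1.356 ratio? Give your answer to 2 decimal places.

0.28rem

Perfect fourth: 1.264 × 1.333⁴ = 3.9909rem
At 1.356: 1.264 × 1.356⁴ = 4.2735rem
Difference: 4.2735 − 3.9909 = 0.2826rem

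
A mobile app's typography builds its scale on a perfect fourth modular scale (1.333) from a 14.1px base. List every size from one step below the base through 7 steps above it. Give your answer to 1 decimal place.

10.6px, 14.1px, 18.8px, 25.1px, 33.4px, 44.5px, 59.3px, 79.1px, 105.4px

Step -1: 14.1 ÷ 1.333 = 10.6
Step 0: 14.1px
Step 1: 14.1 × 1.333 = 18.8
Step 2: 14.1 × 1.333² = 25.1
Step 3: 14.1 × 1.333³ = 33.4
Step 4: 14.1 × 1.333⁴ = 44.5
Step 5: 14.1 × 1.333⁵ = 59.3
Step 6: 14.1 × 1.333⁶ = 79.1
Step 7: 14.1 × 1.333⁷ = 105.4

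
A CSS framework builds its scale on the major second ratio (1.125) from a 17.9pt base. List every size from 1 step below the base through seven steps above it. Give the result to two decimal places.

Step -1: 17.9 ÷ 1.125 = 15.91
Step 0: 17.9pt
Step 1: 17.9 × 1.125 = 20.14
Step 2: 17.9 × 1.125² = 22.65
Step 3: 17.9 × 1.125³ = 25.49
Step 4: 17.9 × 1.125⁴ = 28.67
Step 5: 17.9 × 1.125⁵ = 32.26
Step 6: 17.9 × 1.125⁶ = 36.29
Step 7: 17.9 × 1.125⁷ = 40.82

15.91pt, 17.90pt, 20.14pt, 22.65pt, 25.49pt, 28.67pt, 32.26pt, 36.29pt, 40.82pt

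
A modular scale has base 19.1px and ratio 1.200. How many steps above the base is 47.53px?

5

1.200ⁿ = 47.53 / 19.1 = 2.4885
n = ln(2.4885) / ln(1.200) = 0.9117 / 0.1823 ≈ 5.00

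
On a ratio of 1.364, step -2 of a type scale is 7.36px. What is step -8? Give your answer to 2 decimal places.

Moving from step -2 to step -8 is 6 steps down, so divide by r⁶.
7.36 ÷ 1.364⁶ = 7.36 ÷ 6.44001 ≈ 1.143

1.14px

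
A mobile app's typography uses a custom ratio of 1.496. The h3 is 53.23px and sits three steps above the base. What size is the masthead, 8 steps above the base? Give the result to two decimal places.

Moving from step +3 to step +8 is 5 steps up, so multiply by r⁵.
53.23 × 1.496⁵ = 53.23 × 7.49304 ≈ 398.854

398.85px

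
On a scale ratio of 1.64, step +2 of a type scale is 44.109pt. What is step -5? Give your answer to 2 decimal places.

44.109 ÷ 1.64⁷ = 44.109 ÷ 31.90854 ≈ 1.382

1.38pt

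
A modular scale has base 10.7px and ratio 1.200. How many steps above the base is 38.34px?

7

1.200ⁿ = 38.34 / 10.7 = 3.5832
n = ln(3.5832) / ln(1.200) = 1.2762 / 0.1823 ≈ 7.00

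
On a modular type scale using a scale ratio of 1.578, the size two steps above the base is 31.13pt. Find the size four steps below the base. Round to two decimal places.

2.02pt

31.13 ÷ 1.578⁶ = 31.13 ÷ 15.43981 ≈ 2.016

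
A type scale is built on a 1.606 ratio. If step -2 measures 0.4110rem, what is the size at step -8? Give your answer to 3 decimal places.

0.024rem

Moving from step -2 to step -8 is 6 steps down, so divide by r⁶.
0.4110 ÷ 1.606⁶ = 0.4110 ÷ 17.15826 ≈ 0.024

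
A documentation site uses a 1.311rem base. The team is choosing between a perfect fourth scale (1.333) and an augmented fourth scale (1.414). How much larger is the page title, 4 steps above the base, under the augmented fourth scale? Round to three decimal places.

1.102rem

Perfect fourth: 1.311 × 1.333⁴ = 4.13927rem
Augmented fourth: 1.311 × 1.414⁴ = 5.24083rem
Difference: 5.24083 − 4.13927 = 1.10156rem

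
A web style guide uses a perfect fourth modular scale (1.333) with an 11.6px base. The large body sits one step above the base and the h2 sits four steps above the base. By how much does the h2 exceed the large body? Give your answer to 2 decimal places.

21.16px

Step 1: 11.6 × 1.333 = 15.4628px
Step 4: 11.6 × 1.333⁴ = 36.6251px
Difference: 36.6251 − 15.4628 = 21.1623px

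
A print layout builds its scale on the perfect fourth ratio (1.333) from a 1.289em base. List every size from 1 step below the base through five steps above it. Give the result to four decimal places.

Step -1: 1.289 ÷ 1.333 = 0.9670
Step 0: 1.289em
Step 1: 1.289 × 1.333 = 1.7182
Step 2: 1.289 × 1.333² = 2.2904
Step 3: 1.289 × 1.333³ = 3.0531
Step 4: 1.289 × 1.333⁴ = 4.0698
Step 5: 1.289 × 1.333⁵ = 5.4250

0.9670em, 1.2890em, 1.7182em, 2.2904em, 3.0531em, 4.0698em, 5.4250em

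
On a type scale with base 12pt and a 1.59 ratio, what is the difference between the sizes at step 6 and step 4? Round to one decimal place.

Step 4: 12.0 × 1.59⁴ = 76.695pt
Step 6: 12.0 × 1.59⁶ = 193.894pt
Difference: 193.894 − 76.695 = 117.199pt

117.2pt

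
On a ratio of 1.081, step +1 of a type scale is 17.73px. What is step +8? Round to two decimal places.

30.58px

Moving from step +1 to step +8 is 7 steps up, so multiply by r⁷.
17.73 × 1.081⁷ = 17.73 × 1.72496 ≈ 30.584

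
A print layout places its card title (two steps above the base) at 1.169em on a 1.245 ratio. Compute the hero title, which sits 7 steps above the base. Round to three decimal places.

3.497em

Moving from step +2 to step +7 is 5 steps up, so multiply by r⁵.
1.169 × 1.245⁵ = 1.169 × 2.99121 ≈ 3.497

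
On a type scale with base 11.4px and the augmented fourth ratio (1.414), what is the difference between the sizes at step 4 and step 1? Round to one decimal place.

29.5px

Step 1: 11.4 × 1.414 = 16.120px
Step 4: 11.4 × 1.414⁴ = 45.572px
Difference: 45.572 − 16.120 = 29.452px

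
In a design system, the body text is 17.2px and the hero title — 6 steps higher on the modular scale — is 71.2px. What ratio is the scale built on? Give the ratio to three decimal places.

r⁶ = 71.2 / 17.2, so r = (71.2/17.2)^(1/6).
r = 4.1395^(1/6) ≈ 1.2671

1.267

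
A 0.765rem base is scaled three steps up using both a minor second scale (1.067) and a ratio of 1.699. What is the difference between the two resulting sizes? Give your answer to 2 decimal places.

2.82rem

Minor second: 0.765 × 1.067³ = 0.9293rem
At 1.699: 0.765 × 1.699³ = 3.7518rem
Difference: 3.7518 − 0.9293 = 2.8225rem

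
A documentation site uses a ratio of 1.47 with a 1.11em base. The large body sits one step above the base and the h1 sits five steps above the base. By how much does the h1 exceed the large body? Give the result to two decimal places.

5.99em

Step 1: 1.11 × 1.47 = 1.6317em
Step 5: 1.11 × 1.47⁵ = 7.6192em
Difference: 7.6192 − 1.6317 = 5.9875em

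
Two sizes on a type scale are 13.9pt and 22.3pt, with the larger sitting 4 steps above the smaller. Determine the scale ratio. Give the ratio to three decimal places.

1.125

The ratio satisfies 13.9 × r⁴ = 22.3, so r = (22.3 / 13.9)^(1/4).
r = 1.6043^(1/4) ≈ 1.1254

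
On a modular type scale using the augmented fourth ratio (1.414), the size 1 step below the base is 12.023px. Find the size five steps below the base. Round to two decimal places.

Moving from step -1 to step -5 is 4 steps down, so divide by r⁴.
12.023 ÷ 1.414⁴ = 12.023 ÷ 3.99758 ≈ 3.008

3.01px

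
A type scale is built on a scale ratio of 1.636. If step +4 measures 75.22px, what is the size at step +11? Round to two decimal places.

2359.48px

75.22 × 1.636⁷ = 75.22 × 31.36773 ≈ 2359.481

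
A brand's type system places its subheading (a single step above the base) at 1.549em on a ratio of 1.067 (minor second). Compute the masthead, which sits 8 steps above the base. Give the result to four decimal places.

2.4389em

1.549 × 1.067⁷ = 1.549 × 1.57453 ≈ 2.4389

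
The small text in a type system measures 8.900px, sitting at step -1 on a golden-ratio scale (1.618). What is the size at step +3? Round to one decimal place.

61.0px

8.900 × 1.618⁴ = 8.900 × 6.85353 ≈ 60.996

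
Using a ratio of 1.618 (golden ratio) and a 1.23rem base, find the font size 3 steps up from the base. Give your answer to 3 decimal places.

5.210rem

A modular type scale is a geometric sequence: sizeₙ = base × rⁿ.
1.23 × 1.618³ = 1.23 × 4.23580 ≈ 5.210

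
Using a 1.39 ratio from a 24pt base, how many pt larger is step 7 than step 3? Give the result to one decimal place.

Step 3: 24.0 × 1.39³ = 64.455pt
Step 7: 24.0 × 1.39⁷ = 240.611pt
Difference: 240.611 − 64.455 = 176.156pt

176.2pt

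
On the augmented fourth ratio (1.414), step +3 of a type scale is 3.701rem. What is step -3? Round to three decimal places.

The gap is -3 − (3) = -6 steps, so the factor is 1.414^-6.
3.701 ÷ 1.414⁶ = 3.701 ÷ 7.99275 ≈ 0.463

0.463rem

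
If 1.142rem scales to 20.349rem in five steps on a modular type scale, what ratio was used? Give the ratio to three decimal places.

1.779

The ratio satisfies 1.142 × r⁵ = 20.349, so r = (20.349 / 1.142)^(1/5).
r = 17.8187^(1/5) ≈ 1.7790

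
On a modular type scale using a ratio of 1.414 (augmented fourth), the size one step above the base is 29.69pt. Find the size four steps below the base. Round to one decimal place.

29.69 ÷ 1.414⁵ = 29.69 ÷ 5.65258 ≈ 5.252

5.3pt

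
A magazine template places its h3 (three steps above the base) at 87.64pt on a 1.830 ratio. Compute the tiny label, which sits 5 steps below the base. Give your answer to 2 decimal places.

0.70pt

87.64 ÷ 1.830⁸ = 87.64 ÷ 125.77917 ≈ 0.697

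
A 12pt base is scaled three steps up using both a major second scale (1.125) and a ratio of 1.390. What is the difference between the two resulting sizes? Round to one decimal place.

Major second: 12.0 × 1.125³ = 17.086pt
At 1.390: 12.0 × 1.390³ = 32.227pt
Difference: 32.227 − 17.086 = 15.141pt

15.1pt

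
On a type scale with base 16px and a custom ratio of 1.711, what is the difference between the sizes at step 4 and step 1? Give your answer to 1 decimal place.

Step 1: 16.0 × 1.711 = 27.376px
Step 4: 16.0 × 1.711⁴ = 137.126px
Difference: 137.126 − 27.376 = 109.750px

109.8px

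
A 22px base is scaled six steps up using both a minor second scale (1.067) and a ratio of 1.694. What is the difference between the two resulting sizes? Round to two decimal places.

Minor second: 22.0 × 1.067⁶ = 32.4645px
At 1.694: 22.0 × 1.694⁶ = 519.8800px
Difference: 519.8800 − 32.4645 = 487.4155px

487.42px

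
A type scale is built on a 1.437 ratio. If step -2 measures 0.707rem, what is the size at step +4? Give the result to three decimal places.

6.225rem

Moving from step -2 to step +4 is 6 steps up, so multiply by r⁶.
0.707 × 1.437⁶ = 0.707 × 8.80523 ≈ 6.225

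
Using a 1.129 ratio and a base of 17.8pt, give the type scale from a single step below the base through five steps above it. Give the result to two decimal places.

Step -1: 17.8 ÷ 1.129 = 15.77
Step 0: 17.8pt
Step 1: 17.8 × 1.129 = 20.10
Step 2: 17.8 × 1.129² = 22.69
Step 3: 17.8 × 1.129³ = 25.62
Step 4: 17.8 × 1.129⁴ = 28.92
Step 5: 17.8 × 1.129⁵ = 32.65

15.77pt, 17.80pt, 20.10pt, 22.69pt, 25.62pt, 28.92pt, 32.65pt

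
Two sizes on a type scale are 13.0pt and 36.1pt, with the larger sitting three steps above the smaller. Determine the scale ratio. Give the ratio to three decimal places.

1.406

The ratio satisfies 13.0 × r³ = 36.1, so r = (36.1 / 13.0)^(1/3).
r = 2.7769^(1/3) ≈ 1.4056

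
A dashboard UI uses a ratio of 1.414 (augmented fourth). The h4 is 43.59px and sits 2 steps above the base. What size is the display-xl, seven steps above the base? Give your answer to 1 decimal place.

43.59 × 1.414⁵ = 43.59 × 5.65258 ≈ 246.396

246.4px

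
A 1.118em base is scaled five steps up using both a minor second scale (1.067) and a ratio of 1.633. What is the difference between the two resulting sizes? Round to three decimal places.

Minor second: 1.118 × 1.067⁵ = 1.54619em
At 1.633: 1.118 × 1.633⁵ = 12.98293em
Difference: 12.98293 − 1.54619 = 11.43674em

11.437em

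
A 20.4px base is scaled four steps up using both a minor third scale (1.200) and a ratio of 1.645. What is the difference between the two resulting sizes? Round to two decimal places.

107.08px

Minor third: 20.4 × 1.200⁴ = 42.3014px
At 1.645: 20.4 × 1.645⁴ = 149.3805px
Difference: 149.3805 − 42.3014 = 107.0791px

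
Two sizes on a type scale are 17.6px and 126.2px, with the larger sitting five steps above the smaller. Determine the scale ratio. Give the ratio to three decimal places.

1.483

The ratio satisfies 17.6 × r⁵ = 126.2, so r = (126.2 / 17.6)^(1/5).
r = 7.1705^(1/5) ≈ 1.4829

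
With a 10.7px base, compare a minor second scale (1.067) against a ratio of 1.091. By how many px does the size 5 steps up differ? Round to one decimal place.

1.7px

Minor second: 10.7 × 1.067⁵ = 14.798px
At 1.091: 10.7 × 1.091⁵ = 16.539px
Difference: 16.539 − 14.798 = 1.741px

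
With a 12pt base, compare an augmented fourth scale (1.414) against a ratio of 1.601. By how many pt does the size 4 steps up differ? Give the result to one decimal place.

30.9pt

Augmented fourth: 12.0 × 1.414⁴ = 47.971pt
At 1.601: 12.0 × 1.601⁴ = 78.840pt
Difference: 78.840 − 47.971 = 30.869pt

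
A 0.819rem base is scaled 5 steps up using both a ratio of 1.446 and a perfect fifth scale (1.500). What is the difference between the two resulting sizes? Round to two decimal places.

At 1.446: 0.819 × 1.446⁵ = 5.1776rem
Perfect fifth: 0.819 × 1.500⁵ = 6.2193rem
Difference: 6.2193 − 5.1776 = 1.0417rem

1.04rem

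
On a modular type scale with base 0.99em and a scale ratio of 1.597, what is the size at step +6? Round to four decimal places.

Each step on a modular scale multiplies by the ratio, so the size n steps from the base is base × ratioⁿ.
0.99 × 1.597⁶ = 0.99 × 16.58935 ≈ 16.4235

16.4235em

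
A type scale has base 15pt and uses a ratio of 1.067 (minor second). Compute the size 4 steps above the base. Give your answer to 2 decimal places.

15.0 × 1.067⁴ = 15.0 × 1.29616 ≈ 19.44

19.44pt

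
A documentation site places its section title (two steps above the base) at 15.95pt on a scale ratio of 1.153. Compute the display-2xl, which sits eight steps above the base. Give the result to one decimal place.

The gap is 8 − (2) = 6 steps, so the factor is 1.153^6.
15.95 × 1.153⁶ = 15.95 × 2.34950 ≈ 37.475

37.5pt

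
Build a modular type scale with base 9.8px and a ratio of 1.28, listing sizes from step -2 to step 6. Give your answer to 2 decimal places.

5.98px, 7.66px, 9.80px, 12.54px, 16.06px, 20.55px, 26.31px, 33.67px, 43.10px

Step -2: 9.8 ÷ 1.28² = 5.98
Step -1: 9.8 ÷ 1.28 = 7.66
Step 0: 9.8px
Step 1: 9.8 × 1.28 = 12.54
Step 2: 9.8 × 1.28² = 16.06
Step 3: 9.8 × 1.28³ = 20.55
Step 4: 9.8 × 1.28⁴ = 26.31
Step 5: 9.8 × 1.28⁵ = 33.67
Step 6: 9.8 × 1.28⁶ = 43.10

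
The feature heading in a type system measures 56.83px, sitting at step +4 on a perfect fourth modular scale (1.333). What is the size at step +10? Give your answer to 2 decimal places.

56.83 × 1.333⁶ = 56.83 × 5.61023 ≈ 318.830

318.83px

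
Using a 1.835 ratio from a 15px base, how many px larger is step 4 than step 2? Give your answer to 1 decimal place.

Step 2: 15.0 × 1.835² = 50.508px
Step 4: 15.0 × 1.835⁴ = 170.073px
Difference: 170.073 − 50.508 = 119.565px

119.6px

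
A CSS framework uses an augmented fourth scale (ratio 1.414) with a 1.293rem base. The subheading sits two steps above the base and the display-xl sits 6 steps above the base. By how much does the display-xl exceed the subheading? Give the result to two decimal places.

Step 2: 1.293 × 1.414² = 2.5852rem
Step 6: 1.293 × 1.414⁶ = 10.3346rem
Difference: 10.3346 − 2.5852 = 7.7494rem

7.75rem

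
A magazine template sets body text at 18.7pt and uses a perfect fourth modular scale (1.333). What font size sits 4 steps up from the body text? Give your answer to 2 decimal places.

Each step on a modular scale multiplies by the ratio, so the size n steps from the base is base × ratioⁿ.
18.7 × 1.333⁴ = 18.7 × 3.15733 ≈ 59.04

59.04pt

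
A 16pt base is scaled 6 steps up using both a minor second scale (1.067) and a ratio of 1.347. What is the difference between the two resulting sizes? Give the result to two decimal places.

Minor second: 16.0 × 1.067⁶ = 23.6106pt
At 1.347: 16.0 × 1.347⁶ = 95.5709pt
Difference: 95.5709 − 23.6106 = 71.9603pt

71.96pt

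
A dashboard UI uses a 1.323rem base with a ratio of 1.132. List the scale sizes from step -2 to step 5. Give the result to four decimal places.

1.0324rem, 1.1687rem, 1.3230rem, 1.4976rem, 1.6953rem, 1.9191rem, 2.1724rem, 2.4592rem

Step -2: 1.323 ÷ 1.132² = 1.0324
Step -1: 1.323 ÷ 1.132 = 1.1687
Step 0: 1.323rem
Step 1: 1.323 × 1.132 = 1.4976
Step 2: 1.323 × 1.132² = 1.6953
Step 3: 1.323 × 1.132³ = 1.9191
Step 4: 1.323 × 1.132⁴ = 2.1724
Step 5: 1.323 × 1.132⁵ = 2.4592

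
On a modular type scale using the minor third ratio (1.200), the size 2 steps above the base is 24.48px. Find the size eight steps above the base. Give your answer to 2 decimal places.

The gap is 8 − (2) = 6 steps, so the factor is 1.200^6.
24.48 × 1.200⁶ = 24.48 × 2.98598 ≈ 73.097

73.10px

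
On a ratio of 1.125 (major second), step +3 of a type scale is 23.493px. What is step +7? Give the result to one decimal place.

Moving from step +3 to step +7 is 4 steps up, so multiply by r⁴.
23.493 × 1.125⁴ = 23.493 × 1.60181 ≈ 37.631

37.6px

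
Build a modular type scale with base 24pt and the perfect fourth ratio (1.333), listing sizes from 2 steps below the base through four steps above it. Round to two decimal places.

13.51pt, 18.00pt, 24.00pt, 31.99pt, 42.65pt, 56.85pt, 75.78pt

Step -2: 24.0 ÷ 1.333² = 13.51
Step -1: 24.0 ÷ 1.333 = 18.00
Step 0: 24pt
Step 1: 24.0 × 1.333 = 31.99
Step 2: 24.0 × 1.333² = 42.65
Step 3: 24.0 × 1.333³ = 56.85
Step 4: 24.0 × 1.333⁴ = 75.78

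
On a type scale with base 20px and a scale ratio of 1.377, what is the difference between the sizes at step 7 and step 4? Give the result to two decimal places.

Step 4: 20.0 × 1.377⁴ = 71.9061px
Step 7: 20.0 × 1.377⁷ = 187.7447px
Difference: 187.7447 − 71.9061 = 115.8386px

115.84px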